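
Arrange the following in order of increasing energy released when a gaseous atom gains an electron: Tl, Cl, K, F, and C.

C is in period 2, group 14; F is in period 2, group 17; Cl is in period 3, group 17; K is in period 4, group 1; Tl is in period 6, group 13.
Atoms with high Z_eff and room in the valence shell (especially the halogens) have the most exothermic electron affinities.
Neither a single period nor a single group — weigh both effects.
K > Tl: the two effects oppose for this pair; the down-group effect wins (48 vs 19 kJ/mol).
C > K: both effects reinforce here, so C is clearly the higher of the two.
F > C: both are in period 2; the period trend gives F the larger value.
Cl > F: this pair runs against the simple trend — see the exception note.
Note the exception: Cl has a higher electron affinity than F, contrary to the simple trend — F's small 2p subshell makes the incoming electron feel strong e⁻–e⁻ repulsion, so Cl actually releases more energy on gaining an electron.
Approximate values (kJ/mol): C 122, F 328, Cl 349, K 48, Tl 19.
So from lowest to highest: Tl < K < C < F < Cl.

Tl < K < C < F < Cl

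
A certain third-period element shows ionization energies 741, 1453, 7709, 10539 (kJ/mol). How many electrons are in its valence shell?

2

Look for the largest jump between consecutive ionization energies: IE3/IE2 ≈ 5.3, far larger than any earlier ratio.
That jump marks the point where a core electron is being removed. So the atom has 2 valence electrons.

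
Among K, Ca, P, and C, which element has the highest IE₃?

Ca

IE_3 is the cost of taking one more electron from the +2 cation: K²⁺ is already 1 electron into the core; Ca²⁺ is the bare [Ar] core; P²⁺ still has 3 valence electrons; C²⁺ still has 2 valence electrons.
Usually core removal costs more than valence removal, but here the competition is close: a tightly held n=2 valence electron can cost more to remove than an n=3 core electron, so the actual values have to decide it.
Valence configurations: P²⁺ [Ne]3s²3p¹, C²⁺ [He]2s².
Approximate IE_3 values (kJ/mol): K 4420, Ca 4912, P 2914, C 4620.
So the third ionization energies run P < K < C < Ca.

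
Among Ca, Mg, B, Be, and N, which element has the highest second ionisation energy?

Consider each +1 ion: Ca⁺ still has 1 valence electron; Mg⁺ still has 1 valence electron; B⁺ still has 2 valence electrons; Be⁺ still has 1 valence electron; N⁺ still has 4 valence electrons.
All are still removing valence electrons, so compare the +1 ions as you would atoms: IE_2 generally rises across a period (higher Z_eff) and falls down a group (larger shell), subject to the usual subshell exceptions.
Valence configurations: Ca⁺ [Ar]4s¹, Mg⁺ [Ne]3s¹, B⁺ [He]2s², Be⁺ [He]2s¹, N⁺ [He]2s²2p².
Tabulated IE_2 (kJ/mol): Ca 1145, Mg 1451, B 2427, Be 1757, N 2856.
Putting it together, IE_2: Ca < Mg < Be < B < N.

N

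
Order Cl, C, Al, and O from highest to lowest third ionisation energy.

O, C, Cl, Al

IE_3 is the cost of taking one more electron from the +2 cation: Cl²⁺ still has 5 valence electrons; C²⁺ still has 2 valence electrons; Al²⁺ still has 1 valence electron; O²⁺ still has 4 valence electrons.
All are still removing valence electrons, so compare the +2 ions as you would atoms: IE_3 generally rises across a period (higher Z_eff) and falls down a group (larger shell), subject to the usual subshell exceptions.
Valence configurations: Cl²⁺ [Ne]3s²3p³, C²⁺ [He]2s², Al²⁺ [Ne]3s¹, O²⁺ [He]2s²2p².
The numbers (kJ/mol): Cl 3822, C 4620, Al 2745, O 5300.
Overall IE_3 order: Al < Cl < C < O.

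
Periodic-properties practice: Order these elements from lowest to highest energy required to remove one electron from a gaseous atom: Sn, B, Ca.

Ca, Sn, B

B is in period 2, group 13; Ca is in period 4, group 2; Sn is in period 5, group 14.
Removing the outermost electron gets harder across a period and easier down a group.
Here both period and group differ, so the two effects have to be weighed against each other.
Sn > Ca: the two effects oppose for this pair; the across-period effect wins (709 vs 590 kJ/mol).
B > Sn: period and group pull opposite ways; the down-group shift dominates (801 vs 709 kJ/mol).
Approximate values (kJ/mol): B 801, Ca 590, Sn 709.
So from lowest to highest: Ca < Sn < B.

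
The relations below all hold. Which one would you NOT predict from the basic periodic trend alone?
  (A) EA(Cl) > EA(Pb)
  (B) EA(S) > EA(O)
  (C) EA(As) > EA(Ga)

The general trend: electron affinity increases across a period and decreases down a group.
(A) Cl (period 3, group 17) vs Pb (period 6, group 14): the stated order agrees with the simple trend.
(B) S (period 3, group 16) vs O (period 2, group 16): the stated order contradicts the simple trend.
(C) As (period 4, group 15) vs Ga (period 4, group 13): the stated order agrees with the simple trend.
The exception is (B): the compact 2p subshell of O repels the added electron more than S's larger 3p does.

(B)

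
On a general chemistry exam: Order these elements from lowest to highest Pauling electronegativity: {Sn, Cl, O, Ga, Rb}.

Electronegativity increases across a period and decreases down a group, tracking effective nuclear charge and atomic size.
Here both period and group differ, so the two effects have to be weighed against each other.
Ga > Rb: relative to Rb, both the across-period and down-group shifts push Ga's electronegativity up.
Sn > Ga: the two effects oppose for this pair; the across-period effect wins (1.96 vs 1.81).
Cl > Sn: relative to Sn, both the across-period and down-group shifts push Cl's electronegativity up.
O > Cl: the two effects oppose for this pair; the down-group effect wins (3.44 vs 3.16).
Approximate values (Pauling): O 3.44, Cl 3.16, Ga 1.81, Rb 0.82, Sn 1.96.
So from lowest to highest: Rb < Ga < Sn < Cl < O.

Rb, Ga, Sn, Cl, O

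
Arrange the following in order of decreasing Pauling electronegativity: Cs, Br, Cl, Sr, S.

Cl > Br > S > Sr > Cs

S is in period 3, group 16; Cl is in period 3, group 17; Br is in period 4, group 17; Sr is in period 5, group 2; Cs is in period 6, group 1.
Electronegativity increases across a period and decreases down a group, tracking effective nuclear charge and atomic size.
Here both period and group differ, so the two effects have to be weighed against each other.
Sr > Cs: both effects reinforce here, so Sr is clearly the higher of the two.
S > Sr: relative to Sr, both the across-period and down-group shifts push S's electronegativity up.
Br > S: period and group pull opposite ways; the across-period shift dominates (2.96 vs 2.58).
Cl > Br: they share group 17; the group trend gives Cl the larger value.
Approximate values (Pauling): S 2.58, Cl 3.16, Br 2.96, Sr 0.95, Cs 0.79.
So from highest to lowest: Cl > Br > S > Sr > Cs.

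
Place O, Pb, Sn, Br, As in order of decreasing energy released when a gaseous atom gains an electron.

Br > O > Sn > As > Pb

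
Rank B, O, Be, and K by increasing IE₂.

Consider each +1 ion: B⁺ still has 2 valence electrons; O⁺ still has 5 valence electrons; Be⁺ still has 1 valence electron; K⁺ is the bare [Ar] core.
Usually core removal costs more than valence removal, but here the competition is close: a tightly held n=2 valence electron can cost more to remove than an n=3 core electron, so the actual values have to decide it.
Valence configurations: B⁺ [He]2s², O⁺ [He]2s²2p³, Be⁺ [He]2s¹.
The numbers (kJ/mol): B 2427, O 3388, Be 1757, K 3052.
Hence IE_2: Be < B < K < O.

Be < B < K < O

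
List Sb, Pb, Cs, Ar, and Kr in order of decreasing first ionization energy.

Ar is in period 3, group 18; Kr is in period 4, group 18; Sb is in period 5, group 15; Cs is in period 6, group 1; Pb is in period 6, group 14.
First ionization energy rises across a period (greater Z_eff holds electrons more tightly) and falls down a group (valence electrons are farther from the nucleus).
Neither a single period nor a single group — weigh both effects.
Pb > Cs: both are in period 6; the period trend gives Pb the larger value.
Sb > Pb: both effects reinforce here, so Sb is clearly the higher of the two.
Kr > Sb: relative to Sb, both the across-period and down-group shifts push Kr's first ionization energy up.
Ar > Kr: Ar sits above Kr in group 18, so the down-group effect alone puts Ar higher.
For reference (kJ/mol): Ar 1521, Kr 1351, Sb 831, Cs 376, Pb 716.
So from highest to lowest: Ar > Kr > Sb > Pb > Cs.

Ar, Kr, Sb, Pb, Cs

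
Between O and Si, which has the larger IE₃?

O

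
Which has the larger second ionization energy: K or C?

Consider each +1 ion: K⁺ is the bare [Ar] core; C⁺ still has 3 valence electrons.
Breaking into a closed-shell core is much more expensive than removing a leftover valence electron — K has the largest IE_2 here.
The numbers (kJ/mol): K 3052, C 2353.
So the second ionization energies run C < K.

K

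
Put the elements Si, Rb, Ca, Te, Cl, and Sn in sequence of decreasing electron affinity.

Si is in period 3, group 14; Cl is in period 3, group 17; Ca is in period 4, group 2; Rb is in period 5, group 1; Sn is in period 5, group 14; Te is in period 5, group 16.
Atoms with high Z_eff and room in the valence shell (especially the halogens) have the most exothermic electron affinities.
Neither a single period nor a single group — weigh both effects.
Rb > Ca: this pair runs against the simple trend — see the exception note.
Sn > Rb: both are in period 5; the period trend gives Sn the larger value.
Si > Sn: Si sits above Sn in group 14, so the down-group effect alone puts Si higher.
Te > Si: the two effects oppose for this pair; the across-period effect wins (190 vs 134 kJ/mol).
Cl > Te: both effects reinforce here, so Cl is clearly the higher of the two.
Note the exception: Rb has a higher electron affinity than Ca, contrary to the simple trend — adding an electron to Ca (ns²) has to open a new, higher-energy np subshell, which is unfavourable.
For reference (kJ/mol): Si 134, Cl 349, Ca 2, Rb 47, Sn 107, Te 190.
So from highest to lowest: Cl > Te > Si > Sn > Rb > Ca.

Cl > Te > Si > Sn > Rb > Ca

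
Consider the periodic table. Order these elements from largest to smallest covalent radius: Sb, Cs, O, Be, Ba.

Atomic radius shrinks across a period as nuclear charge pulls the same shell inward, and grows down a group as new shells are added.
Here both period and group differ, so the two effects have to be weighed against each other.
Be > O: Be lies to the left of O in period 2, so the across-period effect alone puts Be larger.
Sb > Be: period and group pull opposite ways; the down-group shift dominates (140 vs 102 pm).
Ba > Sb: both effects reinforce here, so Ba is clearly the larger of the two.
Cs > Ba: Cs lies to the left of Ba in period 6, so the across-period effect alone puts Cs larger.
Tabulated atomic radius (pm): Be 102, O 63, Sb 140, Cs 232, Ba 196.
So from largest to smallest: Cs > Ba > Sb > Be > O.

Cs, Ba, Sb, Be, O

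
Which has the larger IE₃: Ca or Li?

IE_3 is the cost of taking one more electron from the +2 cation: Ca²⁺ is the bare [Ar] core; Li²⁺ is already 1 electron into the core.
All of these are removing an electron from a noble-gas core or deeper; the smaller core (lower principal quantum number) is held far more tightly, and within a period the higher nuclear charge binds the same core more tightly.
The numbers (kJ/mol): Ca 4912, Li 11815.
Overall IE_3 order: Ca < Li.

Li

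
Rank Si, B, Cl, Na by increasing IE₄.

Si < Cl < Na < B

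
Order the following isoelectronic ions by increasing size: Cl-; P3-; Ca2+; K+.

Ca2+, K+, Cl-, P3-

All of these have 18 electrons, so size is governed by nuclear charge alone: the more protons, the stronger the pull on the same electron cloud, and the smaller the ion.
Nuclear charges: Ca2+ (Z=20), K+ (Z=19), Cl- (Z=17), P3- (Z=15).
Smallest to largest: Ca2+ < K+ < Cl- < P3-.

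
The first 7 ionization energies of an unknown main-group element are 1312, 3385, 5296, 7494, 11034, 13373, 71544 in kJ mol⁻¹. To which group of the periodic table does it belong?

Group 16

Look for the largest jump between consecutive ionization energies: IE7/IE6 ≈ 5.3, far larger than any earlier ratio.
That jump marks the point where a core electron is being removed. So the atom has 6 valence electrons.
A main-group element with 6 valence electrons is in group 16.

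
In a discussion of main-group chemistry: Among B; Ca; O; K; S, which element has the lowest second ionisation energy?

Ca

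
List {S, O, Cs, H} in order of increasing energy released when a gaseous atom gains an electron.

Cs < H < O < S

Adding an electron releases more energy for atoms nearer the top right (short of the noble gases).
Here both period and group differ, so the two effects have to be weighed against each other.
H > Cs: H sits above Cs in group 1, so the down-group effect alone puts H higher.
O > H: period and group pull opposite ways; the across-period shift dominates (141 vs 73 kJ/mol).
S > O: this pair runs against the simple trend — see the exception note.
Note the exception: S has a higher electron affinity than O, contrary to the simple trend — the compact 2p subshell of O repels the added electron more than S's larger 3p does.
Approximate values (kJ/mol): H 73, O 141, S 200, Cs 46.
So from lowest to highest: Cs < H < O < S.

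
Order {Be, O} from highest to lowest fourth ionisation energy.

Consider each +3 ion: Be³⁺ is already 1 electron into the core; O³⁺ still has 3 valence electrons.
Pulling an electron out of a noble-gas core costs far more than removing a remaining valence electron, so Be sits at the high end of IE_4.
Tabulated IE_4 (kJ/mol): Be 21007, O 7469.
Overall IE_4 order: O < Be.

Be, O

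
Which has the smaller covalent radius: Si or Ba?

Si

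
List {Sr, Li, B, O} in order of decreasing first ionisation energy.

O > B > Sr > Li

Li is in period 2, group 1; B is in period 2, group 13; O is in period 2, group 16; Sr is in period 5, group 2.
IE₁ increases left→right with effective nuclear charge and decreases top→bottom as the valence shell moves farther out.
Here both period and group differ, so the two effects have to be weighed against each other.
Sr > Li: period and group pull opposite ways; the across-period shift dominates (550 vs 520 kJ/mol).
B > Sr: both effects reinforce here, so B is clearly the higher of the two.
O > B: both are in period 2; the period trend gives O the larger value.
For reference (kJ/mol): Li 520, B 801, O 1314, Sr 550.
So from highest to lowest: O > B > Sr > Li.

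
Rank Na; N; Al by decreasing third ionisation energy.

The third ionization energy removes an electron from the +2 ion. For each element: Na²⁺ is already 1 electron into the core; N²⁺ still has 3 valence electrons; Al²⁺ still has 1 valence electron.
Breaking into a closed-shell core is much more expensive than removing a leftover valence electron — Na has the largest IE_3 here.
Valence configurations: N²⁺ [He]2s²2p¹, Al²⁺ [Ne]3s¹.
Tabulated IE_3 (kJ/mol): Na 6910, N 4578, Al 2745.
Overall IE_3 order: Al < N < Na.

Na > N > Al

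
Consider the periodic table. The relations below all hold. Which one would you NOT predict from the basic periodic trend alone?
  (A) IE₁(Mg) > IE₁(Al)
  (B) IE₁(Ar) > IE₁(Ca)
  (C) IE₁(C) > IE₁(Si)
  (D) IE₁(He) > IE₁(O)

The general trend: IE₁ increases across a period and decreases down a group.
(A) Mg (period 3, group 2) vs Al (period 3, group 13): the stated order contradicts the simple trend.
(B) Ar (period 3, group 18) vs Ca (period 4, group 2): the stated order agrees with the simple trend.
(C) C (period 2, group 14) vs Si (period 3, group 14): the stated order agrees with the simple trend.
(D) He (period 1, group 18) vs O (period 2, group 16): the stated order agrees with the simple trend.
The exception is (A): Al's single 3p electron is easier to remove than one from Mg's filled 3s².

(A)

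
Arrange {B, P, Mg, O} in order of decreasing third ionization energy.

After 2 electrons have been removed, what remains? B²⁺ still has 1 valence electron; P²⁺ still has 3 valence electrons; Mg²⁺ is the bare [Ne] core; O²⁺ still has 4 valence electrons.
Core electrons are held far more tightly than valence electrons, so Mg tops the IE_3 order.
Valence configurations: B²⁺ [He]2s¹, P²⁺ [Ne]3s²3p¹, O²⁺ [He]2s²2p².
Tabulated IE_3 (kJ/mol): B 3660, P 2914, Mg 7733, O 5300.
Hence IE_3: P < B < O < Mg.

Mg, O, B, P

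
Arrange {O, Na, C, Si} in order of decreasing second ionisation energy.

IE_2 is the cost of taking one more electron from the +1 cation: O⁺ still has 5 valence electrons; Na⁺ is the bare [Ne] core; C⁺ still has 3 valence electrons; Si⁺ still has 3 valence electrons.
Core electrons are held far more tightly than valence electrons, so Na tops the IE_2 order.
Valence configurations: O⁺ [He]2s²2p³, C⁺ [He]2s²2p¹, Si⁺ [Ne]3s²3p¹.
The numbers (kJ/mol): O 3388, Na 4562, C 2353, Si 1577.
Overall IE_2 order: Si < C < O < Na.

Na > O > C > Si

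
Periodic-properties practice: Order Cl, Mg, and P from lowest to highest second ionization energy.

The second ionization energy removes an electron from the +1 ion. For each element: Cl⁺ still has 6 valence electrons; Mg⁺ still has 1 valence electron; P⁺ still has 4 valence electrons.
All are still removing valence electrons, so compare the +1 ions as you would atoms: IE_2 generally rises across a period (higher Z_eff) and falls down a group (larger shell), subject to the usual subshell exceptions.
Valence configurations: Cl⁺ [Ne]3s²3p⁴, Mg⁺ [Ne]3s¹, P⁺ [Ne]3s²3p².
Approximate IE_2 values (kJ/mol): Cl 2298, Mg 1451, P 1907.
Hence IE_2: Mg < P < Cl.

Mg < P < Cl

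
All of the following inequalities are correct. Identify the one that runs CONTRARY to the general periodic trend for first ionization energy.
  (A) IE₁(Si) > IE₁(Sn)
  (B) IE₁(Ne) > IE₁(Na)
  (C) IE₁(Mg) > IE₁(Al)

(C)

The general trend: first ionization energy increases across a period and decreases down a group.
(A) Si (period 3, group 14) vs Sn (period 5, group 14): the stated order agrees with the simple trend.
(B) Ne (period 2, group 18) vs Na (period 3, group 1): the stated order agrees with the simple trend.
(C) Mg (period 3, group 2) vs Al (period 3, group 13): the stated order contradicts the simple trend.
The exception is (C): Al's single 3p electron is easier to remove than one from Mg's filled 3s².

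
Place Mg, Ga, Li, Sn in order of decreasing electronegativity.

Li is in period 2, group 1; Mg is in period 3, group 2; Ga is in period 4, group 13; Sn is in period 5, group 14.
EN rises left→right (higher Z_eff, smaller atoms) and falls top→bottom (larger, more shielded atoms).
A diagonal step moves right (one effect) and down (the opposite effect) at once.
Mg > Li: period and group pull opposite ways; the across-period shift dominates (1.31 vs 0.98).
Ga > Mg: the two effects oppose for this pair; the across-period effect wins (1.81 vs 1.31).
Sn > Ga: the two effects oppose for this pair; the across-period effect wins (1.96 vs 1.81).
Approximate values (Pauling): Li 0.98, Mg 1.31, Ga 1.81, Sn 1.96.
So from highest to lowest: Sn > Ga > Mg > Li.

Sn > Ga > Mg > Li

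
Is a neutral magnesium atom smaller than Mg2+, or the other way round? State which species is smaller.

Forming Mg2+ removes 2 electrons from Mg. Fewer electrons for the same nuclear charge means less shielding and a higher Z_eff on the remaining electrons, and for main-group metals the entire outer shell is lost.
A cation is smaller than its parent atom: Mg2+ < Mg.

Mg2+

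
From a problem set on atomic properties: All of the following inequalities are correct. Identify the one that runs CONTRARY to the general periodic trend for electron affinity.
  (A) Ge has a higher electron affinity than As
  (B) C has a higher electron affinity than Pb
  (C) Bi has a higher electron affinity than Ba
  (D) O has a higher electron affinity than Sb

(A)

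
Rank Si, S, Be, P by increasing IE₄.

Consider each +3 ion: Si³⁺ still has 1 valence electron; S³⁺ still has 3 valence electrons; Be³⁺ is already 1 electron into the core; P³⁺ still has 2 valence electrons.
Breaking into a closed-shell core is much more expensive than removing a leftover valence electron — Be has the largest IE_4 here.
Valence configurations: Si³⁺ [Ne]3s¹, S³⁺ [Ne]3s²3p¹, P³⁺ [Ne]3s².
S³⁺ loses a lone 3p electron whereas P³⁺ must break into a filled 3s² pair, so IE_4(P) > IE_4(S) even though S has the higher nuclear charge.
The numbers (kJ/mol): Si 4356, S 4556, Be 21007, P 4964.
Putting it together, IE_4: Si < S < P < Be.

Si, S, P, Be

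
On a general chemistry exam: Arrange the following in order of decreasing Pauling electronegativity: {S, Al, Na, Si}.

S > Si > Al > Na

Na is in period 3, group 1; Al is in period 3, group 13; Si is in period 3, group 14; S is in period 3, group 16.
EN rises left→right (higher Z_eff, smaller atoms) and falls top→bottom (larger, more shielded atoms).
All lie in period 3, so electronegativity increases left to right.
So from highest to lowest: S > Si > Al > Na.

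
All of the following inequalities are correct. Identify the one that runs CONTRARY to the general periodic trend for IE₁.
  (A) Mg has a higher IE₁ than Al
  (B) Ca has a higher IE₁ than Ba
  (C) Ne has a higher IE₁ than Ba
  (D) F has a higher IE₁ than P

The general trend: IE₁ increases across a period and decreases down a group.
(A) Mg (period 3, group 2) vs Al (period 3, group 13): the stated order contradicts the simple trend.
(B) Ca (period 4, group 2) vs Ba (period 6, group 2): the stated order agrees with the simple trend.
(C) Ne (period 2, group 18) vs Ba (period 6, group 2): the stated order agrees with the simple trend.
(D) F (period 2, group 17) vs P (period 3, group 15): the stated order agrees with the simple trend.
The exception is (A): Al's single 3p electron is easier to remove than one from Mg's filled 3s².

(A)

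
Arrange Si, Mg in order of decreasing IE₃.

Consider each +2 ion: Si²⁺ still has 2 valence electrons; Mg²⁺ is the bare [Ne] core.
Core electrons are held far more tightly than valence electrons, so Mg tops the IE_3 order.
Tabulated IE_3 (kJ/mol): Si 3232, Mg 7733.
So the third ionization energies run Si < Mg.

Mg, Si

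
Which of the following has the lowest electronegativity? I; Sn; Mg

Mg

Mg is in period 3, group 2; Sn is in period 5, group 14; I is in period 5, group 17.
Electronegativity increases across a period and decreases down a group, tracking effective nuclear charge and atomic size.
Here both period and group differ, so the two effects have to be weighed against each other.
Sn > Mg: the two effects oppose for this pair; the across-period effect wins (1.96 vs 1.31).
I > Sn: I lies to the right of Sn in period 5, so the across-period effect alone puts I higher.
Tabulated electronegativity (Pauling): Mg 1.31, Sn 1.96, I 2.66.
The lowest electronegativity among these belongs to Mg.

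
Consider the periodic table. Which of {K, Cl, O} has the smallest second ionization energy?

Cl

After 1 electron has been removed, what remains? K⁺ is the bare [Ar] core; Cl⁺ still has 6 valence electrons; O⁺ still has 5 valence electrons.
Usually core removal costs more than valence removal, but here the competition is close: a tightly held n=2 valence electron can cost more to remove than an n=3 core electron, so the actual values have to decide it.
Valence configurations: Cl⁺ [Ne]3s²3p⁴, O⁺ [He]2s²2p³.
Tabulated IE_2 (kJ/mol): K 3052, Cl 2298, O 3388.
Putting it together, IE_2: Cl < K < O.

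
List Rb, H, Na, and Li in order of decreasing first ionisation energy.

H is in period 1, group 1; Li is in period 2, group 1; Na is in period 3, group 1; Rb is in period 5, group 1.
IE₁ increases left→right with effective nuclear charge and decreases top→bottom as the valence shell moves farther out.
All are in group 1, so first ionization energy increases up the group.
So from highest to lowest: H > Li > Na > Rb.

H, Li, Na, Rb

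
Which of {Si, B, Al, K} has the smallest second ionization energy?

Si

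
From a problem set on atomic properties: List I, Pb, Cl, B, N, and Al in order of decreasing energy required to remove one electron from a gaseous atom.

B is in period 2, group 13; N is in period 2, group 15; Al is in period 3, group 13; Cl is in period 3, group 17; I is in period 5, group 17; Pb is in period 6, group 14.
Across a period the outer electron is held more tightly (higher IE₁); down a group it sits in a higher shell, more shielded, and comes off more easily.
Neither a single period nor a single group — weigh both effects.
Pb > Al: period and group pull opposite ways; the across-period shift dominates (716 vs 578 kJ/mol).
B > Pb: period and group pull opposite ways; the down-group shift dominates (801 vs 716 kJ/mol).
I > B: period and group pull opposite ways; the across-period shift dominates (1008 vs 801 kJ/mol).
Cl > I: they share group 17; the group trend gives Cl the larger value.
N > Cl: the two effects oppose for this pair; the down-group effect wins (1402 vs 1251 kJ/mol).
Tabulated first ionization energy (kJ/mol): B 801, N 1402, Al 578, Cl 1251, I 1008, Pb 716.
So from highest to lowest: N > Cl > I > B > Pb > Al.

N > Cl > I > B > Pb > Al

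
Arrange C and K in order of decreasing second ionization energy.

K, C

Consider each +1 ion: C⁺ still has 3 valence electrons; K⁺ is the bare [Ar] core.
Pulling an electron out of a noble-gas core costs far more than removing a remaining valence electron, so K sits at the high end of IE_2.
Approximate IE_2 values (kJ/mol): C 2353, K 3052.
So the second ionization energies run C < K.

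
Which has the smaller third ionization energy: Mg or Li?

The third ionization energy removes an electron from the +2 ion. For each element: Mg²⁺ is the bare [Ne] core; Li²⁺ is already 1 electron into the core.
All of these are removing an electron from a noble-gas core or deeper; the smaller core (lower principal quantum number) is held far more tightly, and within a period the higher nuclear charge binds the same core more tightly.
Tabulated IE_3 (kJ/mol): Mg 7733, Li 11815.
Hence IE_3: Mg < Li.

Mg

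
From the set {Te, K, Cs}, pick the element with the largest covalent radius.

Cs

K is in period 4, group 1; Te is in period 5, group 16; Cs is in period 6, group 1.
Across a period the added protons contract the valence shell; down a group each new principal shell makes the atom larger.
These span different periods and groups, so the two trends combine.
K > Te: period and group pull opposite ways; the across-period shift dominates (196 vs 136 pm).
Cs > K: they share group 1; the group trend gives Cs the larger value.
Tabulated atomic radius (pm): K 196, Te 136, Cs 232.
The largest covalent radius among these belongs to Cs.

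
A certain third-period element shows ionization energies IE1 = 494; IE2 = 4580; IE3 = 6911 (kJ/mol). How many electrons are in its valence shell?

1

Look for the largest jump between consecutive ionization energies: IE2/IE1 ≈ 9.3, far larger than any earlier ratio.
That jump marks the point where a core electron is being removed. So the atom has 1 valence electron.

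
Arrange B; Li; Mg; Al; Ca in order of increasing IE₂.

Ca, Mg, Al, B, Li

After 1 electron has been removed, what remains? B⁺ still has 2 valence electrons; Li⁺ is the bare [He] core; Mg⁺ still has 1 valence electron; Al⁺ still has 2 valence electrons; Ca⁺ still has 1 valence electron.
Core electrons are held far more tightly than valence electrons, so Li tops the IE_2 order.
Valence configurations: B⁺ [He]2s², Mg⁺ [Ne]3s¹, Al⁺ [Ne]3s², Ca⁺ [Ar]4s¹.
The numbers (kJ/mol): B 2427, Li 7298, Mg 1451, Al 1817, Ca 1145.
Putting it together, IE_2: Ca < Mg < Al < B < Li.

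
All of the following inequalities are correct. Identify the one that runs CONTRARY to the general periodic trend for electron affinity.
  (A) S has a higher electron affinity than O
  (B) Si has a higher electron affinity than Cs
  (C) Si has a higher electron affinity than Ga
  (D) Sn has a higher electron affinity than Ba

The general trend: electron affinity increases across a period and decreases down a group.
(A) S (period 3, group 16) vs O (period 2, group 16): the stated order contradicts the simple trend.
(B) Si (period 3, group 14) vs Cs (period 6, group 1): the stated order agrees with the simple trend.
(C) Si (period 3, group 14) vs Ga (period 4, group 13): the stated order agrees with the simple trend.
(D) Sn (period 5, group 14) vs Ba (period 6, group 2): the stated order agrees with the simple trend.
The exception is (A): the compact 2p subshell of O repels the added electron more than S's larger 3p does.

(A)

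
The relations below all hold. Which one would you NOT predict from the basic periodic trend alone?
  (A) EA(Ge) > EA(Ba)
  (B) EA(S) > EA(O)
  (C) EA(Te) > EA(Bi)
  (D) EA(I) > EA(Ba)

The general trend: electron affinity increases across a period and decreases down a group.
(A) Ge (period 4, group 14) vs Ba (period 6, group 2): the stated order agrees with the simple trend.
(B) S (period 3, group 16) vs O (period 2, group 16): the stated order contradicts the simple trend.
(C) Te (period 5, group 16) vs Bi (period 6, group 15): the stated order agrees with the simple trend.
(D) I (period 5, group 17) vs Ba (period 6, group 2): the stated order agrees with the simple trend.
The exception is (B): the compact 2p subshell of O repels the added electron more than S's larger 3p does.

(B)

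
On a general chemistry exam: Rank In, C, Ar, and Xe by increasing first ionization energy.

In, C, Xe, Ar

C is in period 2, group 14; Ar is in period 3, group 18; In is in period 5, group 13; Xe is in period 5, group 18.
IE₁ increases left→right with effective nuclear charge and decreases top→bottom as the valence shell moves farther out.
Here both period and group differ, so the two effects have to be weighed against each other.
C > In: relative to In, both the across-period and down-group shifts push C's first ionization energy up.
Xe > C: period and group pull opposite ways; the across-period shift dominates (1170 vs 1086 kJ/mol).
Ar > Xe: Ar sits above Xe in group 18, so the down-group effect alone puts Ar higher.
Tabulated first ionization energy (kJ/mol): C 1086, Ar 1521, In 558, Xe 1170.
So from lowest to highest: In < C < Xe < Ar.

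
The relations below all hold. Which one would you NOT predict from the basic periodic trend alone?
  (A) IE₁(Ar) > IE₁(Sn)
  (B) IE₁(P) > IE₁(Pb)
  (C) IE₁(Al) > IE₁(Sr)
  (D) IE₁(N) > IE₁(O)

The general trend: IE₁ increases across a period and decreases down a group.
(A) Ar (period 3, group 18) vs Sn (period 5, group 14): the stated order agrees with the simple trend.
(B) P (period 3, group 15) vs Pb (period 6, group 14): the stated order agrees with the simple trend.
(C) Al (period 3, group 13) vs Sr (period 5, group 2): the stated order agrees with the simple trend.
(D) N (period 2, group 15) vs O (period 2, group 16): the stated order contradicts the simple trend.
The exception is (D): pairing an electron in O's 2p⁴ costs repulsion energy, so O ionizes more easily than half-filled N (2p³).

(D)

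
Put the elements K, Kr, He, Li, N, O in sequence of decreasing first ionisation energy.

He, N, Kr, O, Li, K

He is in period 1, group 18; Li is in period 2, group 1; N is in period 2, group 15; O is in period 2, group 16; K is in period 4, group 1; Kr is in period 4, group 18.
First ionization energy rises across a period (greater Z_eff holds electrons more tightly) and falls down a group (valence electrons are farther from the nucleus).
Here both period and group differ, so the two effects have to be weighed against each other.
Li > K: Li sits above K in group 1, so the down-group effect alone puts Li higher.
O > Li: both are in period 2; the period trend gives O the larger value.
Kr > O: period and group pull opposite ways; the across-period shift dominates (1351 vs 1314 kJ/mol).
N > Kr: the two effects oppose for this pair; the down-group effect wins (1402 vs 1351 kJ/mol).
He > N: both effects reinforce here, so He is clearly the higher of the two.
Note the exception: N has a higher first ionization energy than O, contrary to the simple trend — pairing an electron in O's 2p⁴ costs repulsion energy, so O ionizes more easily than half-filled N (2p³).
For reference (kJ/mol): He 2372, Li 520, N 1402, O 1314, K 419, Kr 1351.
So from highest to lowest: He > N > Kr > O > Li > K.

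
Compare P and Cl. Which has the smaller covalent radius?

Cl

Atomic radius shrinks across a period as nuclear charge pulls the same shell inward, and grows down a group as new shells are added.
All lie in period 3, so atomic radius increases right to left.
So Cl has the smaller covalent radius (Cl < P).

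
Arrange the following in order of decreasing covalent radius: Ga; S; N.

Ga, S, N

Across a period the added protons contract the valence shell; down a group each new principal shell makes the atom larger.
Neither a single period nor a single group — weigh both effects.
S > N: the two effects oppose for this pair; the down-group effect wins (103 vs 71 pm).
Ga > S: both effects reinforce here, so Ga is clearly the larger of the two.
For reference (pm): N 71, S 103, Ga 124.
So from largest to smallest: Ga > S > N.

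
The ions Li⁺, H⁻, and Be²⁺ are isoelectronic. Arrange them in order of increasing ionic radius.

Be²⁺, Li⁺, H⁻

All of these have 2 electrons, so size is governed by nuclear charge alone: the more protons, the stronger the pull on the same electron cloud, and the smaller the ion.
Nuclear charges: Be²⁺ (Z=4), Li⁺ (Z=3), H⁻ (Z=1).
Smallest to largest: Be²⁺ < Li⁺ < H⁻.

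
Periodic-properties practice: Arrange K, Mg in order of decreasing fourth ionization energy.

Mg > K

After 3 electrons have been removed, what remains? K³⁺ is already 2 electrons into the core; Mg³⁺ is already 1 electron into the core.
All of these are removing an electron from a noble-gas core or deeper; the smaller core (lower principal quantum number) is held far more tightly, and within a period the higher nuclear charge binds the same core more tightly.
Approximate IE_4 values (kJ/mol): K 5877, Mg 10543.
So the fourth ionization energies run K < Mg.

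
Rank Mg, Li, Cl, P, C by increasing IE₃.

P < Cl < C < Mg < Li

IE_3 is the cost of taking one more electron from the +2 cation: Mg²⁺ is the bare [Ne] core; Li²⁺ is already 1 electron into the core; Cl²⁺ still has 5 valence electrons; P²⁺ still has 3 valence electrons; C²⁺ still has 2 valence electrons.
Pulling an electron out of a noble-gas core costs far more than removing a remaining valence electron, so Mg and Li sit at the high end of IE_3.
Valence configurations: Cl²⁺ [Ne]3s²3p³, P²⁺ [Ne]3s²3p¹, C²⁺ [He]2s².
Approximate IE_3 values (kJ/mol): Mg 7733, Li 11815, Cl 3822, P 2914, C 4620.
Hence IE_3: P < Cl < C < Mg < Li.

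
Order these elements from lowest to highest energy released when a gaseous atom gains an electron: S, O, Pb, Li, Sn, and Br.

Pb, Li, Sn, O, S, Br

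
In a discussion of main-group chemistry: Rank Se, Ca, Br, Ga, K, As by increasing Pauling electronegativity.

K < Ca < Ga < As < Se < Br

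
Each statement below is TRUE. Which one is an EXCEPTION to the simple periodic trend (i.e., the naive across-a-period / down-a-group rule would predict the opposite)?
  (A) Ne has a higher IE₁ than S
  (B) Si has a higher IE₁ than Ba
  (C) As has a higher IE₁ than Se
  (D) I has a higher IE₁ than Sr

The general trend: IE₁ increases across a period and decreases down a group.
(A) Ne (period 2, group 18) vs S (period 3, group 16): the stated order agrees with the simple trend.
(B) Si (period 3, group 14) vs Ba (period 6, group 2): the stated order agrees with the simple trend.
(C) As (period 4, group 15) vs Se (period 4, group 16): the stated order contradicts the simple trend.
(D) I (period 5, group 17) vs Sr (period 5, group 2): the stated order agrees with the simple trend.
The exception is (C): Se (4p⁴) ionizes more easily than half-filled As (4p³).

(C)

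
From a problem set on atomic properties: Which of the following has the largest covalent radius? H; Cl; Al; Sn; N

H is in period 1, group 1; N is in period 2, group 15; Al is in period 3, group 13; Cl is in period 3, group 17; Sn is in period 5, group 14.
Across a period the added protons contract the valence shell; down a group each new principal shell makes the atom larger.
These span different periods and groups, so the two trends combine.
N > H: period and group pull opposite ways; the down-group shift dominates (71 vs 32 pm).
Cl > N: the two effects oppose for this pair; the down-group effect wins (99 vs 71 pm).
Al > Cl: Al lies to the left of Cl in period 3, so the across-period effect alone puts Al larger.
Sn > Al: period and group pull opposite ways; the down-group shift dominates (140 vs 126 pm).
Approximate values (pm): H 32, N 71, Al 126, Cl 99, Sn 140.
The largest covalent radius among these belongs to Sn.

Sn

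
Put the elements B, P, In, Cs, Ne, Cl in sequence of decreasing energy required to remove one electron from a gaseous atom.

Ne, Cl, P, B, In, Cs

First ionization energy rises across a period (greater Z_eff holds electrons more tightly) and falls down a group (valence electrons are farther from the nucleus).
Here both period and group differ, so the two effects have to be weighed against each other.
In > Cs: relative to Cs, both the across-period and down-group shifts push In's first ionization energy up.
B > In: B sits above In in group 13, so the down-group effect alone puts B higher.
P > B: the two effects oppose for this pair; the across-period effect wins (1012 vs 801 kJ/mol).
Cl > P: Cl lies to the right of P in period 3, so the across-period effect alone puts Cl higher.
Ne > Cl: relative to Cl, both the across-period and down-group shifts push Ne's first ionization energy up.
Tabulated first ionization energy (kJ/mol): B 801, Ne 2081, P 1012, Cl 1251, In 558, Cs 376.
So from highest to lowest: Ne > Cl > P > B > In > Cs.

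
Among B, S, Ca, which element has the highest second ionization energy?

After 1 electron has been removed, what remains? B⁺ still has 2 valence electrons; S⁺ still has 5 valence electrons; Ca⁺ still has 1 valence electron.
All are still removing valence electrons, so compare the +1 ions as you would atoms: IE_2 generally rises across a period (higher Z_eff) and falls down a group (larger shell), subject to the usual subshell exceptions.
Valence configurations: B⁺ [He]2s², S⁺ [Ne]3s²3p³, Ca⁺ [Ar]4s¹.
Tabulated IE_2 (kJ/mol): B 2427, S 2252, Ca 1145.
Overall IE_2 order: Ca < S < B.

B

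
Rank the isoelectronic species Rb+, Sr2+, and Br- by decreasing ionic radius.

Br- > Rb+ > Sr2+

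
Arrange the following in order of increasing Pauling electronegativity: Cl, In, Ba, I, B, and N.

Ba, In, B, I, N, Cl

Electronegativity increases across a period and decreases down a group, tracking effective nuclear charge and atomic size.
These span different periods and groups, so the two trends combine.
In > Ba: relative to Ba, both the across-period and down-group shifts push In's electronegativity up.
B > In: they share group 13; the group trend gives B the larger value.
I > B: the two effects oppose for this pair; the across-period effect wins (2.66 vs 2.04).
N > I: period and group pull opposite ways; the down-group shift dominates (3.04 vs 2.66).
Cl > N: the two effects oppose for this pair; the across-period effect wins (3.16 vs 3.04).
For reference (Pauling): B 2.04, N 3.04, Cl 3.16, In 1.78, I 2.66, Ba 0.89.
So from lowest to highest: Ba < In < B < I < N < Cl.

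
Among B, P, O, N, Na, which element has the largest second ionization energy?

Na

IE_2 is the cost of taking one more electron from the +1 cation: B⁺ still has 2 valence electrons; P⁺ still has 4 valence electrons; O⁺ still has 5 valence electrons; N⁺ still has 4 valence electrons; Na⁺ is the bare [Ne] core.
Core electrons are held far more tightly than valence electrons, so Na tops the IE_2 order.
Valence configurations: B⁺ [He]2s², P⁺ [Ne]3s²3p², O⁺ [He]2s²2p³, N⁺ [He]2s²2p².
Tabulated IE_2 (kJ/mol): B 2427, P 1907, O 3388, N 2856, Na 4562.
Overall IE_2 order: P < B < N < O < Na.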